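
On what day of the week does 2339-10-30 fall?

Monday

Doomsday rule: the anchor day for the 2300s is Wednesday. For year 39: 39÷12 = 3 r 3, and 3÷4 = 0, so 3+3+0 = 6.
Wednesday + 6 ≡ Tuesday — that's 2339's doomsday.
In October the doomsday date is Oct 10.
Oct 30 is 20 days after Oct 10; 20 mod 7 = 6, so Tuesday + 6 = Monday.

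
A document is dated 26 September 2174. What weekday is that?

Monday

Doomsday rule: the anchor day for the 2100s is Sunday. For year 74: 74÷12 = 6 r 2, and 2÷4 = 0, so 6+2+0 = 8.
Sunday + 8 ≡ Monday — that's 2174's doomsday.
In September the doomsday date is Sep 5.
Sep 26 is 21 days after Sep 5; 21 mod 7 = 0, so Monday + 0 = Monday.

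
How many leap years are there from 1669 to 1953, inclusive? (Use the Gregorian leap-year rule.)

Multiples of 4 in [1669,1953]: 71.
Of those, multiples of 100: 3 (not leap unless ÷400).
Multiples of 400: 0.
Leap years = 71 − 3 + 0 = 68.

68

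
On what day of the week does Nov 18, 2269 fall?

Thursday

Doomsday rule: the anchor day for the 2200s is Friday. For year 69: 69÷12 = 5 r 9, and 9÷4 = 2, so 5+9+2 = 16.
Friday + 16 ≡ Sunday — that's 2269's doomsday.
In November the doomsday date is Nov 7.
Nov 18 is 11 days after Nov 7; 11 mod 7 = 4, so Sunday + 4 = Thursday.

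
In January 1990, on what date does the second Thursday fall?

January 1, 1990 is a Monday.
The first Thursday is therefore January 4 (3 days later).
The second Thursday is 4 + 1×7 = January 11.

January 11, 1990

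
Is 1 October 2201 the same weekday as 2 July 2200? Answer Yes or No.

No

From Jul 2, 2200 to Oct 1, 2201 is 456 days.
456 mod 7 = 1, so they are different weekdays.
(Jul 2, 2200 is a Wednesday; Oct 1, 2201 is a Thursday.)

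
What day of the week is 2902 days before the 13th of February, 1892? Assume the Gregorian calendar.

First find the weekday of Feb 13, 1892. Doomsday rule: the anchor day for the 1800s is Friday. For year 92: 92÷12 = 7 r 8, and 8÷4 = 2, so 7+8+2 = 17.
Friday + 17 ≡ Monday — that's 1892's doomsday.
In February the doomsday date is Feb 29 (1892 is a leap year (divisible by 4)).
Feb 13 is 16 days before Feb 29; 16 mod 7 = 2, so Monday − 2 = Saturday.
2902 mod 7 = 4, so 2902 days before a Saturday is Saturday − 4 = Tuesday.

Tuesday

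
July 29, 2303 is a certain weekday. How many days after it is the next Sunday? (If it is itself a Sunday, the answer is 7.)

4

Jul 29, 2303 is a Wednesday.
From Wednesday to the next Sunday is 4 days.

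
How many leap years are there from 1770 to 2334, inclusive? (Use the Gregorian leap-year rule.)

Multiples of 4 in [1770,2334]: 141.
Of those, multiples of 100: 6 (not leap unless ÷400).
Multiples of 400: 1.
Leap years = 141 − 6 + 1 = 136.

136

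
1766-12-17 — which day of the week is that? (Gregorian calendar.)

Wednesday

Doomsday rule: the anchor day for the 1700s is Sunday. For year 66: 66÷12 = 5 r 6, and 6÷4 = 1, so 5+6+1 = 12.
Sunday + 12 ≡ Friday — that's 1766's doomsday.
In December the doomsday date is Dec 12.
Dec 17 is 5 days after Dec 12; 5 mod 7 = 5, so Friday + 5 = Wednesday.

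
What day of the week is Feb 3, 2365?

Doomsday rule: the anchor day for the 2300s is Wednesday. For year 65: 65÷12 = 5 r 5, and 5÷4 = 1, so 5+5+1 = 11.
Wednesday + 11 ≡ Sunday — that's 2365's doomsday.
In February the doomsday date is Feb 28 (2365 is not a leap year).
Feb 3 is 25 days before Feb 28; 25 mod 7 = 4, so Sunday − 4 = Wednesday.

Wednesday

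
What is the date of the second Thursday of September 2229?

September 1, 2229 is a Tuesday.
The first Thursday is therefore September 3 (2 days later).
The second Thursday is 3 + 1×7 = September 10.

September 10, 2229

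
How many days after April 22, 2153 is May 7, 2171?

Apr 22, 2153 → Apr 22, 2154: 365 days.
Apr 22, 2154 → Apr 22, 2155: 365 days.
Apr 22, 2155 → Apr 22, 2156: 366 days (Feb 29, 2156 is in that span).
Apr 22, 2156 → Apr 22, 2157: 365 days.
Apr 22, 2157 → Apr 22, 2158: 365 days.
Apr 22, 2158 → Apr 22, 2159: 365 days.
Apr 22, 2159 → Apr 22, 2160: 366 days (Feb 29, 2160 is in that span).
Apr 22, 2160 → Apr 22, 2161: 365 days.
Apr 22, 2161 → Apr 22, 2162: 365 days.
Apr 22, 2162 → Apr 22, 2163: 365 days.
Apr 22, 2163 → Apr 22, 2164: 366 days (Feb 29, 2164 is in that span).
Apr 22, 2164 → Apr 22, 2165: 365 days.
Apr 22, 2165 → Apr 22, 2166: 365 days.
Apr 22, 2166 → Apr 22, 2167: 365 days.
Apr 22, 2167 → Apr 22, 2168: 366 days (Feb 29, 2168 is in that span).
Apr 22, 2168 → Apr 22, 2169: 365 days.
Apr 22, 2169 → Apr 22, 2170: 365 days.
Apr 22, 2170 → May 22, 2170: 30 days (April has 30).
May 22, 2170 → Jun 22, 2170: 31 days (May has 31).
Jun 22, 2170 → Jul 22, 2170: 30 days (June has 30).
Jul 22, 2170 → Aug 22, 2170: 31 days (July has 31).
Aug 22, 2170 → Sep 22, 2170: 31 days (August has 31).
Sep 22, 2170 → Oct 22, 2170: 30 days (September has 30).
Oct 22, 2170 → Nov 22, 2170: 31 days (October has 31).
Nov 22, 2170 → Dec 22, 2170: 30 days (November has 30).
Dec 22, 2170 → Jan 22, 2171: 31 days (December has 31).
Jan 22, 2171 → Feb 22, 2171: 31 days (January has 31).
Feb 22, 2171 → Mar 22, 2171: 28 days (February has 28).
Mar 22, 2171 → Apr 22, 2171: 31 days (March has 31).
Apr 22, 2171 → May 7, 2171: 15 days.
Total: 6589 days.

6589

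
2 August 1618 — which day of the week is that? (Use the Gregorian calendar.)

Doomsday rule: the anchor day for the 1600s is Tuesday. For year 18: 18÷12 = 1 r 6, and 6÷4 = 1, so 1+6+1 = 8.
Tuesday + 8 ≡ Wednesday — that's 1618's doomsday.
In August the doomsday date is Aug 8.
Aug 2 is 6 days before Aug 8; 6 mod 7 = 6, so Wednesday − 6 = Thursday.

Thursday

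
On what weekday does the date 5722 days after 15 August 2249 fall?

Saturday

First find the weekday of Aug 15, 2249. Doomsday rule: the anchor day for the 2200s is Friday. For year 49: 49÷12 = 4 r 1, and 1÷4 = 0, so 4+1+0 = 5.
Friday + 5 ≡ Wednesday — that's 2249's doomsday.
In August the doomsday date is Aug 8.
Aug 15 is 7 days after Aug 8; 7 mod 7 = 0, so Wednesday + 0 = Wednesday.
5722 mod 7 = 3, so 5722 days after a Wednesday is Wednesday + 3 = Saturday.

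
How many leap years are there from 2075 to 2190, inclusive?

28

Multiples of 4 in [2075,2190]: 29.
Of those, multiples of 100: 1 (not leap unless ÷400).
Multiples of 400: 0.
Leap years = 29 − 1 + 0 = 28.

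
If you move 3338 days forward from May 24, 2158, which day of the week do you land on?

May 24, 2158 is a Wednesday.
3338 mod 7 = 6, so 3338 days after a Wednesday is Wednesday + 6 = Tuesday.

Tuesday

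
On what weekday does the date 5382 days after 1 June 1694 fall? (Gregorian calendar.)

Monday

First find the weekday of Jun 1, 1694. Doomsday rule: the anchor day for the 1600s is Tuesday. For year 94: 94÷12 = 7 r 10, and 10÷4 = 2, so 7+10+2 = 19.
Tuesday + 19 ≡ Sunday — that's 1694's doomsday.
In June the doomsday date is Jun 6.
Jun 1 is 5 days before Jun 6; 5 mod 7 = 5, so Sunday − 5 = Tuesday.
5382 mod 7 = 6, so 5382 days after a Tuesday is Tuesday + 6 = Monday.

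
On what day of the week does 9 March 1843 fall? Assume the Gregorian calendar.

Doomsday rule: the anchor day for the 1800s is Friday. For year 43: 43÷12 = 3 r 7, and 7÷4 = 1, so 3+7+1 = 11.
Friday + 11 ≡ Tuesday — that's 1843's doomsday.
In March the doomsday date is Mar 14.
Mar 9 is 5 days before Mar 14; 5 mod 7 = 5, so Tuesday − 5 = Thursday.

Thursday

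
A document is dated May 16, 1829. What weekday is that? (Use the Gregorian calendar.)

Saturday

Doomsday rule: the anchor day for the 1800s is Friday. For year 29: 29÷12 = 2 r 5, and 5÷4 = 1, so 2+5+1 = 8.
Friday + 8 ≡ Saturday — that's 1829's doomsday.
In May the doomsday date is May 9.
May 16 is 7 days after May 9; 7 mod 7 = 0, so Saturday + 0 = Saturday.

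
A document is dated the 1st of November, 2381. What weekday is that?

Doomsday rule: the anchor day for the 2300s is Wednesday. For year 81: 81÷12 = 6 r 9, and 9÷4 = 2, so 6+9+2 = 17.
Wednesday + 17 ≡ Saturday — that's 2381's doomsday.
In November the doomsday date is Nov 7.
Nov 1 is 6 days before Nov 7; 6 mod 7 = 6, so Saturday − 6 = Sunday.

Sunday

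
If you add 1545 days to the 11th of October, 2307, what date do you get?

+366 (one year; includes Feb 29, 2308) → Oct 11, 2308 (1179 left).
+365 (one year) → Oct 11, 2309 (814 left).
+365 (one year) → Oct 11, 2310 (449 left).
+365 (one year) → Oct 11, 2311 (84 left).
Oct has 31 days: +21 → Nov 1, 2311 (63 left).
Nov has 30 days: +30 → Dec 1, 2311 (33 left).
Dec has 31 days: +31 → Jan 1, 2312 (2 left).
+2 → Jan 3, 2312.

January 3, 2312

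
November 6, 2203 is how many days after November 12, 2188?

Nov 12, 2188 → Nov 12, 2189: 365 days.
Nov 12, 2189 → Nov 12, 2190: 365 days.
Nov 12, 2190 → Nov 12, 2191: 365 days.
Nov 12, 2191 → Nov 12, 2192: 366 days (Feb 29, 2192 is in that span).
Nov 12, 2192 → Nov 12, 2193: 365 days.
Nov 12, 2193 → Nov 12, 2194: 365 days.
Nov 12, 2194 → Nov 12, 2195: 365 days.
Nov 12, 2195 → Nov 12, 2196: 366 days (Feb 29, 2196 is in that span).
Nov 12, 2196 → Nov 12, 2197: 365 days.
Nov 12, 2197 → Nov 12, 2198: 365 days.
Nov 12, 2198 → Nov 12, 2199: 365 days.
Nov 12, 2199 → Nov 12, 2200: 365 days.
Nov 12, 2200 → Nov 12, 2201: 365 days.
Nov 12, 2201 → Nov 12, 2202: 365 days.
Nov 12, 2202 → Dec 12, 2202: 30 days (November has 30).
Dec 12, 2202 → Jan 12, 2203: 31 days (December has 31).
Jan 12, 2203 → Feb 12, 2203: 31 days (January has 31).
Feb 12, 2203 → Mar 12, 2203: 28 days (February has 28).
Mar 12, 2203 → Apr 12, 2203: 31 days (March has 31).
Apr 12, 2203 → May 12, 2203: 30 days (April has 30).
May 12, 2203 → Jun 12, 2203: 31 days (May has 31).
Jun 12, 2203 → Jul 12, 2203: 30 days (June has 30).
Jul 12, 2203 → Aug 12, 2203: 31 days (July has 31).
Aug 12, 2203 → Sep 12, 2203: 31 days (August has 31).
Sep 12, 2203 → Oct 12, 2203: 30 days (September has 30).
Oct 12, 2203 → Nov 6, 2203: 25 days.
Total: 5471 days.

5471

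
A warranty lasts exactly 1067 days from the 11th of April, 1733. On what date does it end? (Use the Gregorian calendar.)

+365 (one year) → Apr 11, 1734 (702 left).
+365 (one year) → Apr 11, 1735 (337 left).
Apr has 30 days: +20 → May 1, 1735 (317 left).
May has 31 days: +31 → Jun 1, 1735 (286 left).
Jun has 30 days: +30 → Jul 1, 1735 (256 left).
Jul has 31 days: +31 → Aug 1, 1735 (225 left).
Aug has 31 days: +31 → Sep 1, 1735 (194 left).
Sep has 30 days: +30 → Oct 1, 1735 (164 left).
Oct has 31 days: +31 → Nov 1, 1735 (133 left).
Nov has 30 days: +30 → Dec 1, 1735 (103 left).
Dec has 31 days: +31 → Jan 1, 1736 (72 left).
Jan has 31 days: +31 → Feb 1, 1736 (41 left).
Feb has 29 days: +29 → Mar 1, 1736 (12 left).
+12 → Mar 13, 1736.

March 13, 1736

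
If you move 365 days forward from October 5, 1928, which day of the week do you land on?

Saturday

Oct 5, 1928 is a Friday.
365 mod 7 = 1, so 365 days after a Friday is Friday + 1 = Saturday.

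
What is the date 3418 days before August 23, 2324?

April 15, 2315

−366 (one year; includes Feb 29, 2324) → Aug 23, 2323 (3052 left).
−365 (one year) → Aug 23, 2322 (2687 left).
−365 (one year) → Aug 23, 2321 (2322 left).
−365 (one year) → Aug 23, 2320 (1957 left).
−366 (one year; includes Feb 29, 2320) → Aug 23, 2319 (1591 left).
−365 (one year) → Aug 23, 2318 (1226 left).
−365 (one year) → Aug 23, 2317 (861 left).
−365 (one year) → Aug 23, 2316 (496 left).
−366 (one year; includes Feb 29, 2316) → Aug 23, 2315 (130 left).
−23 → Jul 31, 2315 (end of Jul, 31 days; 107 left).
−31 → Jun 30, 2315 (end of Jun, 30 days; 76 left).
−30 → May 31, 2315 (end of May, 31 days; 46 left).
−31 → Apr 30, 2315 (end of Apr, 30 days; 15 left).
−15 → Apr 15, 2315.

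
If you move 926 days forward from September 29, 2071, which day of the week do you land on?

Sep 29, 2071 is a Tuesday.
926 mod 7 = 2, so 926 days after a Tuesday is Tuesday + 2 = Thursday.

Thursday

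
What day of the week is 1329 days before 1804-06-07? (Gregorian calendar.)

Friday

First find the weekday of Jun 7, 1804. Doomsday rule: the anchor day for the 1800s is Friday. For year 04: 4÷12 = 0 r 4, and 4÷4 = 1, so 0+4+1 = 5.
Friday + 5 ≡ Wednesday — that's 1804's doomsday.
In June the doomsday date is Jun 6.
Jun 7 is 1 day after Jun 6; 1 mod 7 = 1, so Wednesday + 1 = Thursday.
1329 mod 7 = 6, so 1329 days before a Thursday is Thursday − 6 = Friday.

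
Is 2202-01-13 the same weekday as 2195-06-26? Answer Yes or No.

From Jun 26, 2195 to Jan 13, 2202 is 2392 days.
2392 mod 7 = 5, so they are different weekdays.
(Jun 26, 2195 is a Friday; Jan 13, 2202 is a Wednesday.)

No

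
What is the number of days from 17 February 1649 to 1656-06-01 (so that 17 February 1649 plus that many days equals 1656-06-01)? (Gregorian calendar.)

Feb 17, 1649 → Feb 17, 1650: 365 days.
Feb 17, 1650 → Feb 17, 1651: 365 days.
Feb 17, 1651 → Feb 17, 1652: 365 days.
Feb 17, 1652 → Feb 17, 1653: 366 days (Feb 29, 1652 is in that span).
Feb 17, 1653 → Feb 17, 1654: 365 days.
Feb 17, 1654 → Feb 17, 1655: 365 days.
Feb 17, 1655 → Feb 17, 1656: 365 days.
Feb 17, 1656 → Mar 17, 1656: 29 days (February has 29).
Mar 17, 1656 → Apr 17, 1656: 31 days (March has 31).
Apr 17, 1656 → May 17, 1656: 30 days (April has 30).
May 17, 1656 → Jun 1, 1656: 15 days.
Total: 2661 days.

2661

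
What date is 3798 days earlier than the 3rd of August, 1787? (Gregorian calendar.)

March 10, 1777

−365 (one year) → Aug 3, 1786 (3433 left).
−365 (one year) → Aug 3, 1785 (3068 left).
−365 (one year) → Aug 3, 1784 (2703 left).
−366 (one year; includes Feb 29, 1784) → Aug 3, 1783 (2337 left).
−365 (one year) → Aug 3, 1782 (1972 left).
−365 (one year) → Aug 3, 1781 (1607 left).
−365 (one year) → Aug 3, 1780 (1242 left).
−366 (one year; includes Feb 29, 1780) → Aug 3, 1779 (876 left).
−365 (one year) → Aug 3, 1778 (511 left).
−365 (one year) → Aug 3, 1777 (146 left).
−3 → Jul 31, 1777 (end of Jul, 31 days; 143 left).
−31 → Jun 30, 1777 (end of Jun, 30 days; 112 left).
−30 → May 31, 1777 (end of May, 31 days; 82 left).
−31 → Apr 30, 1777 (end of Apr, 30 days; 51 left).
−30 → Mar 31, 1777 (end of Mar, 31 days; 21 left).
−21 → Mar 10, 1777.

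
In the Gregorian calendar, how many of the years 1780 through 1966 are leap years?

45

Multiples of 4 in [1780,1966]: 47.
Of those, multiples of 100: 2 (not leap unless ÷400).
Multiples of 400: 0.
Leap years = 47 − 2 + 0 = 45.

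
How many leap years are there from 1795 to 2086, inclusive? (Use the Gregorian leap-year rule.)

Multiples of 4 in [1795,2086]: 73.
Of those, multiples of 100: 3 (not leap unless ÷400).
Multiples of 400: 1.
Leap years = 73 − 3 + 1 = 71.

71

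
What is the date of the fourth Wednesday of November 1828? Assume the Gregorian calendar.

November 26, 1828

November 1, 1828 is a Saturday.
The first Wednesday is therefore November 5 (4 days later).
The fourth Wednesday is 5 + 3×7 = November 26.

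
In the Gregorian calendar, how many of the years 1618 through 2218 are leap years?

145

Multiples of 4 in [1618,2218]: 150.
Of those, multiples of 100: 6 (not leap unless ÷400).
Multiples of 400: 1.
Leap years = 150 − 6 + 1 = 145.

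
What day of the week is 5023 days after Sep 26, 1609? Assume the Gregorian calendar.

Wednesday

First find the weekday of Sep 26, 1609. Doomsday rule: the anchor day for the 1600s is Tuesday. For year 09: 9÷12 = 0 r 9, and 9÷4 = 2, so 0+9+2 = 11.
Tuesday + 11 ≡ Saturday — that's 1609's doomsday.
In September the doomsday date is Sep 5.
Sep 26 is 21 days after Sep 5; 21 mod 7 = 0, so Saturday + 0 = Saturday.
5023 mod 7 = 4, so 5023 days after a Saturday is Saturday + 4 = Wednesday.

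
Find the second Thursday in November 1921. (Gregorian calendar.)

November 10, 1921

November 1, 1921 is a Tuesday.
The first Thursday is therefore November 3 (2 days later).
The second Thursday is 3 + 1×7 = November 10.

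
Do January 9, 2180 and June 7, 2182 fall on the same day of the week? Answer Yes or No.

No

From Jan 9, 2180 to Jun 7, 2182 is 880 days.
880 mod 7 = 5, so they are different weekdays.
(Jan 9, 2180 is a Sunday; Jun 7, 2182 is a Friday.)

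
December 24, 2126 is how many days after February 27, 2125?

665

Feb 27, 2125 → Feb 27, 2126: 365 days.
Feb 27, 2126 → Mar 27, 2126: 28 days (February has 28).
Mar 27, 2126 → Apr 27, 2126: 31 days (March has 31).
Apr 27, 2126 → May 27, 2126: 30 days (April has 30).
May 27, 2126 → Jun 27, 2126: 31 days (May has 31).
Jun 27, 2126 → Jul 27, 2126: 30 days (June has 30).
Jul 27, 2126 → Aug 27, 2126: 31 days (July has 31).
Aug 27, 2126 → Sep 27, 2126: 31 days (August has 31).
Sep 27, 2126 → Oct 27, 2126: 30 days (September has 30).
Oct 27, 2126 → Nov 27, 2126: 31 days (October has 31).
Nov 27, 2126 → Dec 24, 2126: 27 days.
Total: 665 days.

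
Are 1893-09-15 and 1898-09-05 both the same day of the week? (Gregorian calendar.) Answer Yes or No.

No

From Sep 15, 1893 to Sep 5, 1898 is 1816 days.
1816 mod 7 = 3, so they are different weekdays.
(Sep 15, 1893 is a Friday; Sep 5, 1898 is a Monday.)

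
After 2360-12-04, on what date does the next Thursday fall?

December 8, 2360

Dec 4, 2360 is a Sunday.
From Sunday to the next Thursday is 4 days.
Dec 4, 2360 + 4 = Dec 8, 2360.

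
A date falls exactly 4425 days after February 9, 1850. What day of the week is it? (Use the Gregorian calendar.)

Sunday

Feb 9, 1850 is a Saturday.
4425 mod 7 = 1, so 4425 days after a Saturday is Saturday + 1 = Sunday.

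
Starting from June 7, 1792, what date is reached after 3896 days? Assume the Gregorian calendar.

February 7, 1803

+365 (one year) → Jun 7, 1793 (3531 left).
+365 (one year) → Jun 7, 1794 (3166 left).
+365 (one year) → Jun 7, 1795 (2801 left).
+366 (one year; includes Feb 29, 1796) → Jun 7, 1796 (2435 left).
+365 (one year) → Jun 7, 1797 (2070 left).
+365 (one year) → Jun 7, 1798 (1705 left).
+365 (one year) → Jun 7, 1799 (1340 left).
+365 (one year) → Jun 7, 1800 (975 left).
+365 (one year) → Jun 7, 1801 (610 left).
+365 (one year) → Jun 7, 1802 (245 left).
Jun has 30 days: +24 → Jul 1, 1802 (221 left).
Jul has 31 days: +31 → Aug 1, 1802 (190 left).
Aug has 31 days: +31 → Sep 1, 1802 (159 left).
Sep has 30 days: +30 → Oct 1, 1802 (129 left).
Oct has 31 days: +31 → Nov 1, 1802 (98 left).
Nov has 30 days: +30 → Dec 1, 1802 (68 left).
Dec has 31 days: +31 → Jan 1, 1803 (37 left).
Jan has 31 days: +31 → Feb 1, 1803 (6 left).
+6 → Feb 7, 1803.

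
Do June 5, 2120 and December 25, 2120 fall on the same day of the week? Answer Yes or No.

Yes

From Jun 5, 2120 to Dec 25, 2120 is 203 days.
203 mod 7 = 0, so they are the same weekday.
(Jun 5, 2120 is a Wednesday; Dec 25, 2120 is a Wednesday.)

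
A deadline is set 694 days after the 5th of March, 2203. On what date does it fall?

January 27, 2205

+366 (one year; includes Feb 29, 2204) → Mar 5, 2204 (328 left).
Mar has 31 days: +27 → Apr 1, 2204 (301 left).
Apr has 30 days: +30 → May 1, 2204 (271 left).
May has 31 days: +31 → Jun 1, 2204 (240 left).
Jun has 30 days: +30 → Jul 1, 2204 (210 left).
Jul has 31 days: +31 → Aug 1, 2204 (179 left).
Aug has 31 days: +31 → Sep 1, 2204 (148 left).
Sep has 30 days: +30 → Oct 1, 2204 (118 left).
Oct has 31 days: +31 → Nov 1, 2204 (87 left).
Nov has 30 days: +30 → Dec 1, 2204 (57 left).
Dec has 31 days: +31 → Jan 1, 2205 (26 left).
+26 → Jan 27, 2205.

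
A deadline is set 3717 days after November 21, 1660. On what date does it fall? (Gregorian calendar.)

+365 (one year) → Nov 21, 1661 (3352 left).
+365 (one year) → Nov 21, 1662 (2987 left).
+365 (one year) → Nov 21, 1663 (2622 left).
+366 (one year; includes Feb 29, 1664) → Nov 21, 1664 (2256 left).
+365 (one year) → Nov 21, 1665 (1891 left).
+365 (one year) → Nov 21, 1666 (1526 left).
+365 (one year) → Nov 21, 1667 (1161 left).
+366 (one year; includes Feb 29, 1668) → Nov 21, 1668 (795 left).
+365 (one year) → Nov 21, 1669 (430 left).
+365 (one year) → Nov 21, 1670 (65 left).
Nov has 30 days: +10 → Dec 1, 1670 (55 left).
Dec has 31 days: +31 → Jan 1, 1671 (24 left).
+24 → Jan 25, 1671.

January 25, 1671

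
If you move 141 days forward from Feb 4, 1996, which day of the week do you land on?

First find the weekday of Feb 4, 1996. Doomsday rule: the anchor day for the 1900s is Wednesday. For year 96: 96÷12 = 8 r 0, and 0÷4 = 0, so 8+0+0 = 8.
Wednesday + 8 ≡ Thursday — that's 1996's doomsday.
In February the doomsday date is Feb 29 (1996 is a leap year (divisible by 4)).
Feb 4 is 25 days before Feb 29; 25 mod 7 = 4, so Thursday − 4 = Sunday.
141 mod 7 = 1, so 141 days after a Sunday is Sunday + 1 = Monday.

Monday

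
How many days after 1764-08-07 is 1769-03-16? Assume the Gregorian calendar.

1682

Aug 7, 1764 → Aug 7, 1765: 365 days.
Aug 7, 1765 → Aug 7, 1766: 365 days.
Aug 7, 1766 → Aug 7, 1767: 365 days.
Aug 7, 1767 → Aug 7, 1768: 366 days (Feb 29, 1768 is in that span).
Aug 7, 1768 → Sep 7, 1768: 31 days (August has 31).
Sep 7, 1768 → Oct 7, 1768: 30 days (September has 30).
Oct 7, 1768 → Nov 7, 1768: 31 days (October has 31).
Nov 7, 1768 → Dec 7, 1768: 30 days (November has 30).
Dec 7, 1768 → Jan 7, 1769: 31 days (December has 31).
Jan 7, 1769 → Feb 7, 1769: 31 days (January has 31).
Feb 7, 1769 → Mar 7, 1769: 28 days (February has 28).
Mar 7, 1769 → Mar 16, 1769: 9 days.
Total: 1682 days.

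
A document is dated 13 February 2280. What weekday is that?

Friday

Doomsday rule: the anchor day for the 2200s is Friday. For year 80: 80÷12 = 6 r 8, and 8÷4 = 2, so 6+8+2 = 16.
Friday + 16 ≡ Sunday — that's 2280's doomsday.
In February the doomsday date is Feb 29 (2280 is a leap year (divisible by 4)).
Feb 13 is 16 days before Feb 29; 16 mod 7 = 2, so Sunday − 2 = Friday.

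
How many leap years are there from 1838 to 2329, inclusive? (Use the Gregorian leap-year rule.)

Multiples of 4 in [1838,2329]: 123.
Of those, multiples of 100: 5 (not leap unless ÷400).
Multiples of 400: 1.
Leap years = 123 − 5 + 1 = 119.

119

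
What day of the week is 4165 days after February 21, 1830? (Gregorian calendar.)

Sunday

Feb 21, 1830 is a Sunday.
4165 mod 7 = 0, so 4165 days after a Sunday is Sunday + 0 = Sunday.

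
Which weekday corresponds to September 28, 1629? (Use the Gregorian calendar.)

Doomsday rule: the anchor day for the 1600s is Tuesday. For year 29: 29÷12 = 2 r 5, and 5÷4 = 1, so 2+5+1 = 8.
Tuesday + 8 ≡ Wednesday — that's 1629's doomsday.
In September the doomsday date is Sep 5.
Sep 28 is 23 days after Sep 5; 23 mod 7 = 2, so Wednesday + 2 = Friday.

Friday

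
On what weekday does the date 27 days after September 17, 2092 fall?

Tuesday

First find the weekday of Sep 17, 2092. Doomsday rule: the anchor day for the 2000s is Tuesday. For year 92: 92÷12 = 7 r 8, and 8÷4 = 2, so 7+8+2 = 17.
Tuesday + 17 ≡ Friday — that's 2092's doomsday.
In September the doomsday date is Sep 5.
Sep 17 is 12 days after Sep 5; 12 mod 7 = 5, so Friday + 5 = Wednesday.
27 mod 7 = 6, so 27 days after a Wednesday is Wednesday + 6 = Tuesday.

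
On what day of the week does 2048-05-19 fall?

Tuesday

January 1, 2048 is a Wednesday.
Jan 1, 2048 → Feb 1, 2048: 31 days (January has 31).
Feb 1, 2048 → Mar 1, 2048: 29 days (February has 29).
Mar 1, 2048 → Apr 1, 2048: 31 days (March has 31).
Apr 1, 2048 → May 1, 2048: 30 days (April has 30).
May 1, 2048 → May 19, 2048: 18 days.
Total: 139 days.
139 mod 7 = 6, so Wednesday + 6 = Tuesday.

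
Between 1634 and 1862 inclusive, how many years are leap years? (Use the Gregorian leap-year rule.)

55

Multiples of 4 in [1634,1862]: 57.
Of those, multiples of 100: 2 (not leap unless ÷400).
Multiples of 400: 0.
Leap years = 57 − 2 + 0 = 55.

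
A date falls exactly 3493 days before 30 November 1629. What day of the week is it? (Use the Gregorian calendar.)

Nov 30, 1629 is a Friday.
3493 mod 7 = 0, so 3493 days before a Friday is Friday − 0 = Friday.

Friday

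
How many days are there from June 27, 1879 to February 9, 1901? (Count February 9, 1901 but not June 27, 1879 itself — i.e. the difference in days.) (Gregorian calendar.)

Jun 27, 1879 → Jun 27, 1880: 366 days (Feb 29, 1880 is in that span).
Jun 27, 1880 → Jun 27, 1881: 365 days.
Jun 27, 1881 → Jun 27, 1882: 365 days.
Jun 27, 1882 → Jun 27, 1883: 365 days.
Jun 27, 1883 → Jun 27, 1884: 366 days (Feb 29, 1884 is in that span).
Jun 27, 1884 → Jun 27, 1885: 365 days.
Jun 27, 1885 → Jun 27, 1886: 365 days.
Jun 27, 1886 → Jun 27, 1887: 365 days.
Jun 27, 1887 → Jun 27, 1888: 366 days (Feb 29, 1888 is in that span).
Jun 27, 1888 → Jun 27, 1889: 365 days.
Jun 27, 1889 → Jun 27, 1890: 365 days.
Jun 27, 1890 → Jun 27, 1891: 365 days.
Jun 27, 1891 → Jun 27, 1892: 366 days (Feb 29, 1892 is in that span).
Jun 27, 1892 → Jun 27, 1893: 365 days.
Jun 27, 1893 → Jun 27, 1894: 365 days.
Jun 27, 1894 → Jun 27, 1895: 365 days.
Jun 27, 1895 → Jun 27, 1896: 366 days (Feb 29, 1896 is in that span).
Jun 27, 1896 → Jun 27, 1897: 365 days.
Jun 27, 1897 → Jun 27, 1898: 365 days.
Jun 27, 1898 → Jun 27, 1899: 365 days.
Jun 27, 1899 → Jun 27, 1900: 365 days.
Jun 27, 1900 → Jul 27, 1900: 30 days (June has 30).
Jul 27, 1900 → Aug 27, 1900: 31 days (July has 31).
Aug 27, 1900 → Sep 27, 1900: 31 days (August has 31).
Sep 27, 1900 → Oct 27, 1900: 30 days (September has 30).
Oct 27, 1900 → Nov 27, 1900: 31 days (October has 31).
Nov 27, 1900 → Dec 27, 1900: 30 days (November has 30).
Dec 27, 1900 → Jan 27, 1901: 31 days (December has 31).
Jan 27, 1901 → Feb 9, 1901: 13 days.
Total: 7897 days.

7897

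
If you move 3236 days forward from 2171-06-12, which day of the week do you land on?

Jun 12, 2171 is a Wednesday.
3236 mod 7 = 2, so 3236 days after a Wednesday is Wednesday + 2 = Friday.

Friday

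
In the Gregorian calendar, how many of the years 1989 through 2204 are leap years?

52

Multiples of 4 in [1989,2204]: 54.
Of those, multiples of 100: 3 (not leap unless ÷400).
Multiples of 400: 1.
Leap years = 54 − 3 + 1 = 52.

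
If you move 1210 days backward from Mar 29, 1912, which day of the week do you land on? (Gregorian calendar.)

Saturday

First find the weekday of Mar 29, 1912. Doomsday rule: the anchor day for the 1900s is Wednesday. For year 12: 12÷12 = 1 r 0, and 0÷4 = 0, so 1+0+0 = 1.
Wednesday + 1 ≡ Thursday — that's 1912's doomsday.
In March the doomsday date is Mar 14.
Mar 29 is 15 days after Mar 14; 15 mod 7 = 1, so Thursday + 1 = Friday.
1210 mod 7 = 6, so 1210 days before a Friday is Friday − 6 = Saturday.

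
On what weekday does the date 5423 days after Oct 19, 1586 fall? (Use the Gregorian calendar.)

Oct 19, 1586 is a Sunday.
5423 mod 7 = 5, so 5423 days after a Sunday is Sunday + 5 = Friday.

Friday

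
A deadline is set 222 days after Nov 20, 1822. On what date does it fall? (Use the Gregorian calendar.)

Nov has 30 days: +11 → Dec 1, 1822 (211 left).
Dec has 31 days: +31 → Jan 1, 1823 (180 left).
Jan has 31 days: +31 → Feb 1, 1823 (149 left).
Feb has 28 days: +28 → Mar 1, 1823 (121 left).
Mar has 31 days: +31 → Apr 1, 1823 (90 left).
Apr has 30 days: +30 → May 1, 1823 (60 left).
May has 31 days: +31 → Jun 1, 1823 (29 left).
+29 → Jun 30, 1823.

June 30, 1823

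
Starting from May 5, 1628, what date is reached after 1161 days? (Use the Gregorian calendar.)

+365 (one year) → May 5, 1629 (796 left).
+365 (one year) → May 5, 1630 (431 left).
+365 (one year) → May 5, 1631 (66 left).
May has 31 days: +27 → Jun 1, 1631 (39 left).
Jun has 30 days: +30 → Jul 1, 1631 (9 left).
+9 → Jul 10, 1631.

July 10, 1631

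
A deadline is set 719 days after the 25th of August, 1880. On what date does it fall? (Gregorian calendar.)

August 14, 1882

+365 (one year) → Aug 25, 1881 (354 left).
Aug has 31 days: +7 → Sep 1, 1881 (347 left).
Sep has 30 days: +30 → Oct 1, 1881 (317 left).
Oct has 31 days: +31 → Nov 1, 1881 (286 left).
Nov has 30 days: +30 → Dec 1, 1881 (256 left).
Dec has 31 days: +31 → Jan 1, 1882 (225 left).
Jan has 31 days: +31 → Feb 1, 1882 (194 left).
Feb has 28 days: +28 → Mar 1, 1882 (166 left).
Mar has 31 days: +31 → Apr 1, 1882 (135 left).
Apr has 30 days: +30 → May 1, 1882 (105 left).
May has 31 days: +31 → Jun 1, 1882 (74 left).
Jun has 30 days: +30 → Jul 1, 1882 (44 left).
Jul has 31 days: +31 → Aug 1, 1882 (13 left).
+13 → Aug 14, 1882.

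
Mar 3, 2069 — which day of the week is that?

January 1, 2069 is a Tuesday.
Jan 1, 2069 → Feb 1, 2069: 31 days (January has 31).
Feb 1, 2069 → Mar 1, 2069: 28 days (February has 28).
Mar 1, 2069 → Mar 3, 2069: 2 days.
Total: 61 days.
61 mod 7 = 5, so Tuesday + 5 = Sunday.

Sunday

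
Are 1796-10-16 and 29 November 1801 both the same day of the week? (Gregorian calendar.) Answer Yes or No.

Yes

From Oct 16, 1796 to Nov 29, 1801 is 1869 days.
1869 mod 7 = 0, so they are the same weekday.
(Oct 16, 1796 is a Sunday; Nov 29, 1801 is a Sunday.)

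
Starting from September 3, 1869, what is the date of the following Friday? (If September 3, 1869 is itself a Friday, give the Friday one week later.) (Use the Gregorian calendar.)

September 10, 1869

Sep 3, 1869 is a Friday.
From Friday to the next Friday is 7 days.
Sep 3, 1869 + 7 = Sep 10, 1869.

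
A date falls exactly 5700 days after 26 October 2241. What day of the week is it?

Oct 26, 2241 is a Tuesday.
5700 mod 7 = 2, so 5700 days after a Tuesday is Tuesday + 2 = Thursday.

Thursday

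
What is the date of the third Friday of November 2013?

November 1, 2013 is a Friday.
The first Friday is therefore November 1 (same day).
The third Friday is 1 + 2×7 = November 15.

November 15, 2013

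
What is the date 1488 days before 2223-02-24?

January 28, 2219

−365 (one year) → Feb 24, 2222 (1123 left).
−365 (one year) → Feb 24, 2221 (758 left).
−366 (one year; includes Feb 29, 2220) → Feb 24, 2220 (392 left).
−24 → Jan 31, 2220 (end of Jan, 31 days; 368 left).
−31 → Dec 31, 2219 (end of Dec, 31 days; 337 left).
−31 → Nov 30, 2219 (end of Nov, 30 days; 306 left).
−30 → Oct 31, 2219 (end of Oct, 31 days; 276 left).
−31 → Sep 30, 2219 (end of Sep, 30 days; 245 left).
−30 → Aug 31, 2219 (end of Aug, 31 days; 215 left).
−31 → Jul 31, 2219 (end of Jul, 31 days; 184 left).
−31 → Jun 30, 2219 (end of Jun, 30 days; 153 left).
−30 → May 31, 2219 (end of May, 31 days; 123 left).
−31 → Apr 30, 2219 (end of Apr, 30 days; 92 left).
−30 → Mar 31, 2219 (end of Mar, 31 days; 62 left).
−31 → Feb 28, 2219 (end of Feb, 28 days; 31 left).
−28 → Jan 31, 2219 (end of Jan, 31 days; 3 left).
−3 → Jan 28, 2219.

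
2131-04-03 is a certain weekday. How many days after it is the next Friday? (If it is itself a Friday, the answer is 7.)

Apr 3, 2131 is a Tuesday.
From Tuesday to the next Friday is 3 days.

3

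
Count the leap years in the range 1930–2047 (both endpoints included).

Multiples of 4 in [1930,2047]: 29.
Of those, multiples of 100: 1 (not leap unless ÷400).
Multiples of 400: 1.
Leap years = 29 − 1 + 1 = 29.

29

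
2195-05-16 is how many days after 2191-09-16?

1338

Sep 16, 2191 → Sep 16, 2192: 366 days (Feb 29, 2192 is in that span).
Sep 16, 2192 → Sep 16, 2193: 365 days.
Sep 16, 2193 → Sep 16, 2194: 365 days.
Sep 16, 2194 → Oct 16, 2194: 30 days (September has 30).
Oct 16, 2194 → Nov 16, 2194: 31 days (October has 31).
Nov 16, 2194 → Dec 16, 2194: 30 days (November has 30).
Dec 16, 2194 → Jan 16, 2195: 31 days (December has 31).
Jan 16, 2195 → Feb 16, 2195: 31 days (January has 31).
Feb 16, 2195 → Mar 16, 2195: 28 days (February has 28).
Mar 16, 2195 → Apr 16, 2195: 31 days (March has 31).
Apr 16, 2195 → May 16, 2195: 30 days.
Total: 1338 days.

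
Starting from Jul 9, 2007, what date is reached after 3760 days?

October 24, 2017

+366 (one year; includes Feb 29, 2008) → Jul 9, 2008 (3394 left).
+365 (one year) → Jul 9, 2009 (3029 left).
+365 (one year) → Jul 9, 2010 (2664 left).
+365 (one year) → Jul 9, 2011 (2299 left).
+366 (one year; includes Feb 29, 2012) → Jul 9, 2012 (1933 left).
+365 (one year) → Jul 9, 2013 (1568 left).
+365 (one year) → Jul 9, 2014 (1203 left).
+365 (one year) → Jul 9, 2015 (838 left).
+366 (one year; includes Feb 29, 2016) → Jul 9, 2016 (472 left).
+365 (one year) → Jul 9, 2017 (107 left).
Jul has 31 days: +23 → Aug 1, 2017 (84 left).
Aug has 31 days: +31 → Sep 1, 2017 (53 left).
Sep has 30 days: +30 → Oct 1, 2017 (23 left).
+23 → Oct 24, 2017.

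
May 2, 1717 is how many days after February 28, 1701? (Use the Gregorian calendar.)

Feb 28, 1701 → Feb 28, 1702: 365 days.
Feb 28, 1702 → Feb 28, 1703: 365 days.
Feb 28, 1703 → Feb 28, 1704: 365 days.
Feb 28, 1704 → Feb 28, 1705: 366 days (Feb 29, 1704 is in that span).
Feb 28, 1705 → Feb 28, 1706: 365 days.
Feb 28, 1706 → Feb 28, 1707: 365 days.
Feb 28, 1707 → Feb 28, 1708: 365 days.
Feb 28, 1708 → Feb 28, 1709: 366 days (Feb 29, 1708 is in that span).
Feb 28, 1709 → Feb 28, 1710: 365 days.
Feb 28, 1710 → Feb 28, 1711: 365 days.
Feb 28, 1711 → Feb 28, 1712: 365 days.
Feb 28, 1712 → Feb 28, 1713: 366 days (Feb 29, 1712 is in that span).
Feb 28, 1713 → Feb 28, 1714: 365 days.
Feb 28, 1714 → Feb 28, 1715: 365 days.
Feb 28, 1715 → Feb 28, 1716: 365 days.
Feb 28, 1716 → Feb 28, 1717: 366 days (Feb 29, 1716 is in that span).
Feb 28, 1717 → Mar 28, 1717: 28 days (February has 28).
Mar 28, 1717 → Apr 28, 1717: 31 days (March has 31).
Apr 28, 1717 → May 2, 1717: 4 days.
Total: 5907 days.

5907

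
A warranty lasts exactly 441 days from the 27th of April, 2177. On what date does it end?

July 12, 2178

+365 (one year) → Apr 27, 2178 (76 left).
Apr has 30 days: +4 → May 1, 2178 (72 left).
May has 31 days: +31 → Jun 1, 2178 (41 left).
Jun has 30 days: +30 → Jul 1, 2178 (11 left).
+11 → Jul 12, 2178.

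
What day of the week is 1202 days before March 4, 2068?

Tuesday

First find the weekday of Mar 4, 2068. Doomsday rule: the anchor day for the 2000s is Tuesday. For year 68: 68÷12 = 5 r 8, and 8÷4 = 2, so 5+8+2 = 15.
Tuesday + 15 ≡ Wednesday — that's 2068's doomsday.
In March the doomsday date is Mar 14.
Mar 4 is 10 days before Mar 14; 10 mod 7 = 3, so Wednesday − 3 = Sunday.
1202 mod 7 = 5, so 1202 days before a Sunday is Sunday − 5 = Tuesday.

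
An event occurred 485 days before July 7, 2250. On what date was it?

−365 (one year) → Jul 7, 2249 (120 left).
−7 → Jun 30, 2249 (end of Jun, 30 days; 113 left).
−30 → May 31, 2249 (end of May, 31 days; 83 left).
−31 → Apr 30, 2249 (end of Apr, 30 days; 52 left).
−30 → Mar 31, 2249 (end of Mar, 31 days; 22 left).
−22 → Mar 9, 2249.

March 9, 2249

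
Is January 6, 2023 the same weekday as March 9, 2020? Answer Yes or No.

From Mar 9, 2020 to Jan 6, 2023 is 1033 days.
1033 mod 7 = 4, so they are different weekdays.
(Mar 9, 2020 is a Monday; Jan 6, 2023 is a Friday.)

No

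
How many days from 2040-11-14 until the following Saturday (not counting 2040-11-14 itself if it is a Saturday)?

3

Nov 14, 2040 is a Wednesday.
From Wednesday to the next Saturday is 3 days.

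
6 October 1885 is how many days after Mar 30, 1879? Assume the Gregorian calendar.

2382

Mar 30, 1879 → Mar 30, 1880: 366 days (Feb 29, 1880 is in that span).
Mar 30, 1880 → Mar 30, 1881: 365 days.
Mar 30, 1881 → Mar 30, 1882: 365 days.
Mar 30, 1882 → Mar 30, 1883: 365 days.
Mar 30, 1883 → Mar 30, 1884: 366 days (Feb 29, 1884 is in that span).
Mar 30, 1884 → Mar 30, 1885: 365 days.
Mar 30, 1885 → Apr 30, 1885: 31 days (March has 31).
Apr 30, 1885 → May 30, 1885: 30 days (April has 30).
May 30, 1885 → Jun 30, 1885: 31 days (May has 31).
Jun 30, 1885 → Jul 30, 1885: 30 days (June has 30).
Jul 30, 1885 → Aug 30, 1885: 31 days (July has 31).
Aug 30, 1885 → Sep 30, 1885: 31 days (August has 31).
Sep 30, 1885 → Oct 6, 1885: 6 days.
Total: 2382 days.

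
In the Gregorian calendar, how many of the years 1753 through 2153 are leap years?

Multiples of 4 in [1753,2153]: 100.
Of those, multiples of 100: 4 (not leap unless ÷400).
Multiples of 400: 1.
Leap years = 100 − 4 + 1 = 97.

97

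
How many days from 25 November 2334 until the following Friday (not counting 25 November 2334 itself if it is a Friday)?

5

Nov 25, 2334 is a Sunday.
From Sunday to the next Friday is 5 days.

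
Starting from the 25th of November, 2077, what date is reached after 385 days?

Nov has 30 days: +6 → Dec 1, 2077 (379 left).
Dec has 31 days: +31 → Jan 1, 2078 (348 left).
Jan has 31 days: +31 → Feb 1, 2078 (317 left).
Feb has 28 days: +28 → Mar 1, 2078 (289 left).
Mar has 31 days: +31 → Apr 1, 2078 (258 left).
Apr has 30 days: +30 → May 1, 2078 (228 left).
May has 31 days: +31 → Jun 1, 2078 (197 left).
Jun has 30 days: +30 → Jul 1, 2078 (167 left).
Jul has 31 days: +31 → Aug 1, 2078 (136 left).
Aug has 31 days: +31 → Sep 1, 2078 (105 left).
Sep has 30 days: +30 → Oct 1, 2078 (75 left).
Oct has 31 days: +31 → Nov 1, 2078 (44 left).
Nov has 30 days: +30 → Dec 1, 2078 (14 left).
+14 → Dec 15, 2078.

December 15, 2078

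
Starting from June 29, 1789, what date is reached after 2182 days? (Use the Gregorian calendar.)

+365 (one year) → Jun 29, 1790 (1817 left).
+365 (one year) → Jun 29, 1791 (1452 left).
+366 (one year; includes Feb 29, 1792) → Jun 29, 1792 (1086 left).
+365 (one year) → Jun 29, 1793 (721 left).
+365 (one year) → Jun 29, 1794 (356 left).
Jun has 30 days: +2 → Jul 1, 1794 (354 left).
Jul has 31 days: +31 → Aug 1, 1794 (323 left).
Aug has 31 days: +31 → Sep 1, 1794 (292 left).
Sep has 30 days: +30 → Oct 1, 1794 (262 left).
Oct has 31 days: +31 → Nov 1, 1794 (231 left).
Nov has 30 days: +30 → Dec 1, 1794 (201 left).
Dec has 31 days: +31 → Jan 1, 1795 (170 left).
Jan has 31 days: +31 → Feb 1, 1795 (139 left).
Feb has 28 days: +28 → Mar 1, 1795 (111 left).
Mar has 31 days: +31 → Apr 1, 1795 (80 left).
Apr has 30 days: +30 → May 1, 1795 (50 left).
May has 31 days: +31 → Jun 1, 1795 (19 left).
+19 → Jun 20, 1795.

June 20, 1795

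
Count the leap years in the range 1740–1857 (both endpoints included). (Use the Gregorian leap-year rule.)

29

Multiples of 4 in [1740,1857]: 30.
Of those, multiples of 100: 1 (not leap unless ÷400).
Multiples of 400: 0.
Leap years = 30 − 1 + 0 = 29.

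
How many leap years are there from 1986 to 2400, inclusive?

Multiples of 4 in [1986,2400]: 104.
Of those, multiples of 100: 5 (not leap unless ÷400).
Multiples of 400: 2.
Leap years = 104 − 5 + 2 = 101.

101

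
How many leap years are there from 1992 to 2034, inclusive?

Multiples of 4 in [1992,2034]: 11.
Of those, multiples of 100: 1 (not leap unless ÷400).
Multiples of 400: 1.
Leap years = 11 − 1 + 1 = 11.

11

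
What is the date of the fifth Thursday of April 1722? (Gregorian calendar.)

April 30, 1722

April 1, 1722 is a Wednesday.
The first Thursday is therefore April 2 (1 days later).
The fifth Thursday is 2 + 4×7 = April 30.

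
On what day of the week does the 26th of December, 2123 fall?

Doomsday rule: the anchor day for the 2100s is Sunday. For year 23: 23÷12 = 1 r 11, and 11÷4 = 2, so 1+11+2 = 14.
Sunday + 14 ≡ Sunday — that's 2123's doomsday.
In December the doomsday date is Dec 12.
Dec 26 is 14 days after Dec 12; 14 mod 7 = 0, so Sunday + 0 = Sunday.

Sunday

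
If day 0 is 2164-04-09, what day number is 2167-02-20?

Apr 9, 2164 → Apr 9, 2165: 365 days.
Apr 9, 2165 → Apr 9, 2166: 365 days.
Apr 9, 2166 → May 9, 2166: 30 days (April has 30).
May 9, 2166 → Jun 9, 2166: 31 days (May has 31).
Jun 9, 2166 → Jul 9, 2166: 30 days (June has 30).
Jul 9, 2166 → Aug 9, 2166: 31 days (July has 31).
Aug 9, 2166 → Sep 9, 2166: 31 days (August has 31).
Sep 9, 2166 → Oct 9, 2166: 30 days (September has 30).
Oct 9, 2166 → Nov 9, 2166: 31 days (October has 31).
Nov 9, 2166 → Dec 9, 2166: 30 days (November has 30).
Dec 9, 2166 → Jan 9, 2167: 31 days (December has 31).
Jan 9, 2167 → Feb 9, 2167: 31 days (January has 31).
Feb 9, 2167 → Feb 20, 2167: 11 days.
Total: 1047 days.

1047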